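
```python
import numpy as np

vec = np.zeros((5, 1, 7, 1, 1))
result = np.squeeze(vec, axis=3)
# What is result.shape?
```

(5, 1, 7, 1)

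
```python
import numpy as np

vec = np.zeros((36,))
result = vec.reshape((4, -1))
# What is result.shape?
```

(4, 9)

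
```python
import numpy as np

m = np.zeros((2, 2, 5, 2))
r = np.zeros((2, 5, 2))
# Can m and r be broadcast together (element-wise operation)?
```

Yes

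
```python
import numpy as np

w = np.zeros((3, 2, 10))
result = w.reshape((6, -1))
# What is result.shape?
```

(6, 10)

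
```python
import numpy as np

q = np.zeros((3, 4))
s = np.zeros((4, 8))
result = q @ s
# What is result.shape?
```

(3, 8)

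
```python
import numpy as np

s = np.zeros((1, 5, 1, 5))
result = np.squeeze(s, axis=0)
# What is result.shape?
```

(5, 1, 5)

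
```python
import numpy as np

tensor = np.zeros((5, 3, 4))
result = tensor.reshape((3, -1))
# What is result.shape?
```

(3, 20)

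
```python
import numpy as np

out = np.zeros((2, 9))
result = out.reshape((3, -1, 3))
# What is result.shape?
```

(3, 2, 3)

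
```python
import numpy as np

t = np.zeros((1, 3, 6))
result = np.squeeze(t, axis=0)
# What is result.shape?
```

(3, 6)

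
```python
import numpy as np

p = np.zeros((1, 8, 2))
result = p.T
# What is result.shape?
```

(2, 8, 1)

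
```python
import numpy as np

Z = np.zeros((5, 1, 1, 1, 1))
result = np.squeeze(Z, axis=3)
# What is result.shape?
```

(5, 1, 1, 1)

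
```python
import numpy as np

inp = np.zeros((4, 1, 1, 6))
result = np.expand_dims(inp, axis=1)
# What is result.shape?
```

(4, 1, 1, 1, 6)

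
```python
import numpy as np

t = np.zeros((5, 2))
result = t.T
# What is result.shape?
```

(2, 5)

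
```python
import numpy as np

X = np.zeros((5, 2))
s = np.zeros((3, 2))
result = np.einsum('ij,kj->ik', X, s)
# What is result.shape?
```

(5, 3)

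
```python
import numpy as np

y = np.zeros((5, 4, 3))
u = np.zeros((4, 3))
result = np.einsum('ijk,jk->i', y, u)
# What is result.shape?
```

(5,)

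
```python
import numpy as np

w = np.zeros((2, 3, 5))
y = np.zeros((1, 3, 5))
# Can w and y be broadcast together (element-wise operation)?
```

Yes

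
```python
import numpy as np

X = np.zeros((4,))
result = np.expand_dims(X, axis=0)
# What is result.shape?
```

(1, 4)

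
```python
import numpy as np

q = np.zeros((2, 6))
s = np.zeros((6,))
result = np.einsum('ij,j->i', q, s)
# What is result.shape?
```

(2,)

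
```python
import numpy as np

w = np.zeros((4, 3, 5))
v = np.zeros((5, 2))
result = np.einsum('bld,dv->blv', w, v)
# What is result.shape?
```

(4, 3, 2)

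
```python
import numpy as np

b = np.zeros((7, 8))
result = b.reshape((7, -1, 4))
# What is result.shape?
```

(7, 2, 4)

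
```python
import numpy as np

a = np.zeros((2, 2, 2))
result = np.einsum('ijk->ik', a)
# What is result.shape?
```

(2, 2)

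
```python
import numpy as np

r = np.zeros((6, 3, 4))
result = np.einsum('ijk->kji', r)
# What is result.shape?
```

(4, 3, 6)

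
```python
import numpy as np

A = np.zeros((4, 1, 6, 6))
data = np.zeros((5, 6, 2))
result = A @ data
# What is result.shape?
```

(4, 5, 6, 2)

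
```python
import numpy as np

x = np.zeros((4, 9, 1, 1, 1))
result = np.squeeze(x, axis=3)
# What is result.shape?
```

(4, 9, 1, 1)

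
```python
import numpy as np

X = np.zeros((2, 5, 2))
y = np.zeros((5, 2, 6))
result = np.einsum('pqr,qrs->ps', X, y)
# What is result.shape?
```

(2, 6)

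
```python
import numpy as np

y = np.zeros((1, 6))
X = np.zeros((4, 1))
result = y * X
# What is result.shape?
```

(4, 6)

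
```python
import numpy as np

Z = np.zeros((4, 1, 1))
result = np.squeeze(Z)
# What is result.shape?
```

(4,)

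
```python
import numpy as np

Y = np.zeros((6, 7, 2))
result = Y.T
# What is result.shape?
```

(2, 7, 6)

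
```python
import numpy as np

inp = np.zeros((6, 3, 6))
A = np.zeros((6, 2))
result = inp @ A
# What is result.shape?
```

(6, 3, 2)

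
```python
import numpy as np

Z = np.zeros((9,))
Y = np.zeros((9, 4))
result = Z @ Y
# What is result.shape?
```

(4,)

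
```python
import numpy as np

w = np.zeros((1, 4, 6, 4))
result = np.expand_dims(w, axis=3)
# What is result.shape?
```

(1, 4, 6, 1, 4)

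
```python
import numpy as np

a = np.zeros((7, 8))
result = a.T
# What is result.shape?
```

(8, 7)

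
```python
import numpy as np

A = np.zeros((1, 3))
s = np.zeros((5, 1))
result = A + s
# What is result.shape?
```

(5, 3)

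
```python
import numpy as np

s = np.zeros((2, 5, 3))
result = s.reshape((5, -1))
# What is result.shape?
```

(5, 6)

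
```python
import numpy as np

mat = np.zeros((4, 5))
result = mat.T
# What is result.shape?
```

(5, 4)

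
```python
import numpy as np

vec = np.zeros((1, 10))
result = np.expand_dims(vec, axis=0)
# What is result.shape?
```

(1, 1, 10)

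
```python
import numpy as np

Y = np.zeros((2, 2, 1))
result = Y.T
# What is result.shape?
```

(1, 2, 2)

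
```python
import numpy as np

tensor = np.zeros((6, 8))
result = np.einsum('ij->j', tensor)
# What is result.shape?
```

(8,)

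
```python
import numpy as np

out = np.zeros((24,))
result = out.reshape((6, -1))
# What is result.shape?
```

(6, 4)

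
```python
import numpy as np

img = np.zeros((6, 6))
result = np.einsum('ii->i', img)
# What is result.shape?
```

(6,)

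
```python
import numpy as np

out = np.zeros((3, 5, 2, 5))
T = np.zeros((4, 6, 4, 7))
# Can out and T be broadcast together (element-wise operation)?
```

No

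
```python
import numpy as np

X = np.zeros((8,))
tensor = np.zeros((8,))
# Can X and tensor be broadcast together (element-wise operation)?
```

Yes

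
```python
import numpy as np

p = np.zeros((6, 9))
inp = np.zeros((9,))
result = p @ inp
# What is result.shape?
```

(6,)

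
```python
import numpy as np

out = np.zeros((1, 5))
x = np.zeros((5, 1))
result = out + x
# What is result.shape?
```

(5, 5)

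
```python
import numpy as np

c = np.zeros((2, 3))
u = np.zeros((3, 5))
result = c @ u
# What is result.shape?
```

(2, 5)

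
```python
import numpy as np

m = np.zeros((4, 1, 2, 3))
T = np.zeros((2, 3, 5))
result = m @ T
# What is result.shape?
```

(4, 2, 2, 5)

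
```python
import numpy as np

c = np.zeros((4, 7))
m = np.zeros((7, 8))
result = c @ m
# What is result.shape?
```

(4, 8)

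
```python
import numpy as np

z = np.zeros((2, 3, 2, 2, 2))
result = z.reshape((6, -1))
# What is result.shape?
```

(6, 8)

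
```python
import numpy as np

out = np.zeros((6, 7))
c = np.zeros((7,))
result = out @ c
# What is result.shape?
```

(6,)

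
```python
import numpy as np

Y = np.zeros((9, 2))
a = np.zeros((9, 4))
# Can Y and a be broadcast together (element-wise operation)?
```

No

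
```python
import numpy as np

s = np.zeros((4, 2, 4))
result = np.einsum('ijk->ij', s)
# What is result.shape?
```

(4, 2)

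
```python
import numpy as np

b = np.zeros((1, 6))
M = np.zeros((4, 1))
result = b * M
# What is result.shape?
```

(4, 6)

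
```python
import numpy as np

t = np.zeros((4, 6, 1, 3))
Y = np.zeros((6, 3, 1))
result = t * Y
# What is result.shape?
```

(4, 6, 3, 3)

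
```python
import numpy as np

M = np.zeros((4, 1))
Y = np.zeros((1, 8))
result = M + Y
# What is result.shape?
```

(4, 8)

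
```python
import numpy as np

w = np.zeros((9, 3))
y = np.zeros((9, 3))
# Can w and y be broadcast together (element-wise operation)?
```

Yes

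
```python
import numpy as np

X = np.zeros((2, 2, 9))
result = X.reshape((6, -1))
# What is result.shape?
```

(6, 6)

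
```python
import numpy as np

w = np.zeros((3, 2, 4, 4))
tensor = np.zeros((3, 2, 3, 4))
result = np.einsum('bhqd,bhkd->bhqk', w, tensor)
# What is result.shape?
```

(3, 2, 4, 3)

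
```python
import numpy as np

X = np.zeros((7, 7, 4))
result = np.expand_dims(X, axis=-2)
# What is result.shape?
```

(7, 7, 1, 4)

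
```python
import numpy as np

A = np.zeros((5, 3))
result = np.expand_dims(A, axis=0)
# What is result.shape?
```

(1, 5, 3)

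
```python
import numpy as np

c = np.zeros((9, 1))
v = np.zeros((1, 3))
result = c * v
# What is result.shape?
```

(9, 3)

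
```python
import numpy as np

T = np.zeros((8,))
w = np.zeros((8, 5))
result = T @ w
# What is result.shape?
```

(5,)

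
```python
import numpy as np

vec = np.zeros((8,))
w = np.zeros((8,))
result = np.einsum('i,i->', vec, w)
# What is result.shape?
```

()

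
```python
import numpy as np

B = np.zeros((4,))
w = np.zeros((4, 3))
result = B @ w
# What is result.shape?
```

(3,)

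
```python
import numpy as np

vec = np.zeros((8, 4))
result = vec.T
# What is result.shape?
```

(4, 8)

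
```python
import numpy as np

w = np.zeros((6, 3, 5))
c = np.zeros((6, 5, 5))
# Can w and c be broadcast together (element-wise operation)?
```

No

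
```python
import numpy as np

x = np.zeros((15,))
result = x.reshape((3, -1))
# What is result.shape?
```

(3, 5)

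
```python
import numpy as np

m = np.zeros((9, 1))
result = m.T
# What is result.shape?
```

(1, 9)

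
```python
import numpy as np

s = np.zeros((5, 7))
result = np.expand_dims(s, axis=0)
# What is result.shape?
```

(1, 5, 7)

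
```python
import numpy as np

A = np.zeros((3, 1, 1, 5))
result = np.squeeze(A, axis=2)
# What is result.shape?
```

(3, 1, 5)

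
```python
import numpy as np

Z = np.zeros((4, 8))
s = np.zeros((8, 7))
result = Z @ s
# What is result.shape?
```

(4, 7)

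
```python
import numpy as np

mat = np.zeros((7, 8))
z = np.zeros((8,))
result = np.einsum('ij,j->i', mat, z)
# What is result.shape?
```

(7,)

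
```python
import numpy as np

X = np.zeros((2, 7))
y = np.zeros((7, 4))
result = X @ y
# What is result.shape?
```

(2, 4)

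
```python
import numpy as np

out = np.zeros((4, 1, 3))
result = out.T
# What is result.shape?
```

(3, 1, 4)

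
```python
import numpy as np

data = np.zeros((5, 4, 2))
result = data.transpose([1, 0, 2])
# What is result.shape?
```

(4, 5, 2)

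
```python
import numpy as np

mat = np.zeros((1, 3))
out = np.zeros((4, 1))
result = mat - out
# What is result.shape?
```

(4, 3)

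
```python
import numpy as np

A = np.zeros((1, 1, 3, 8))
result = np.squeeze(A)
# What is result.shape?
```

(3, 8)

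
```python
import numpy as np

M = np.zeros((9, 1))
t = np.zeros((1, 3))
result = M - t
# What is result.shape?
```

(9, 3)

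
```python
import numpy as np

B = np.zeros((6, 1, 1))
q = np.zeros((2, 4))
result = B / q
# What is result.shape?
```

(6, 2, 4)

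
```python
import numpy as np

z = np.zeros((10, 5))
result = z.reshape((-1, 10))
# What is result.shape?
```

(5, 10)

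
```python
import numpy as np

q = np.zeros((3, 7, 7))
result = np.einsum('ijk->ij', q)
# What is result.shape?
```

(3, 7)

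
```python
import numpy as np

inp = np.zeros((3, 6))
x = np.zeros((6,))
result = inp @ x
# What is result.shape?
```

(3,)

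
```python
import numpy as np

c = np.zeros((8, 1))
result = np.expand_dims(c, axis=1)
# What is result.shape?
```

(8, 1, 1)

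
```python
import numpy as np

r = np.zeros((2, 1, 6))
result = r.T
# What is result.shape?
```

(6, 1, 2)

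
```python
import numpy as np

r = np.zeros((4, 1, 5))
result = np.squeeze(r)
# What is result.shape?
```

(4, 5)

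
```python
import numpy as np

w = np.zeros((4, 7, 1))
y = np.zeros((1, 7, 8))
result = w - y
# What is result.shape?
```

(4, 7, 8)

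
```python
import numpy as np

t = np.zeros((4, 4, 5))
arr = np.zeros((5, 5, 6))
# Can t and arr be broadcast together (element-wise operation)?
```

No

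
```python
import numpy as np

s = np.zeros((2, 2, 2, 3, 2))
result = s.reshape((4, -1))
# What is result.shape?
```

(4, 12)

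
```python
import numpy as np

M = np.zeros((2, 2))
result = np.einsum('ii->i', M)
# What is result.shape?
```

(2,)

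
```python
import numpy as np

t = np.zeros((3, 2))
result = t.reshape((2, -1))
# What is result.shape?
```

(2, 3)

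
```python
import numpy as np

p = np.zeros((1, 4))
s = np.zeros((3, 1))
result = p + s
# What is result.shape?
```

(3, 4)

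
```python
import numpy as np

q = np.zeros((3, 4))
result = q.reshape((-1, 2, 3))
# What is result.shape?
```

(2, 2, 3)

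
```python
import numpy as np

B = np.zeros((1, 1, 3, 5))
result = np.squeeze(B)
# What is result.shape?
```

(3, 5)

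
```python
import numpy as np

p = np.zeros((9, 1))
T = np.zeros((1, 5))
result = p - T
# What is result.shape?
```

(9, 5)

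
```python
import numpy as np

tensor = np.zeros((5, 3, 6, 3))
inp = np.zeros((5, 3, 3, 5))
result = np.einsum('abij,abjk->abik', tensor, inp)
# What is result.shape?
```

(5, 3, 6, 5)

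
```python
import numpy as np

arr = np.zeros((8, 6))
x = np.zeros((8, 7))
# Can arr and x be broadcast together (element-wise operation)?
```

No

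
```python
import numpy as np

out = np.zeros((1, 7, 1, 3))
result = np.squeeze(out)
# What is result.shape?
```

(7, 3)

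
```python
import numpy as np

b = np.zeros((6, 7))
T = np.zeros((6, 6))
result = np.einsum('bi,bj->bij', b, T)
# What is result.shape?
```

(6, 7, 6)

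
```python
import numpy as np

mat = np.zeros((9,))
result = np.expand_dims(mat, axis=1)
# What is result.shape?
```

(9, 1)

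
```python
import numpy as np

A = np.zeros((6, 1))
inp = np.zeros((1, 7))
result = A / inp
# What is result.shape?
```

(6, 7)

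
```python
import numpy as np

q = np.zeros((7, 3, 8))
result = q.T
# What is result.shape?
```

(8, 3, 7)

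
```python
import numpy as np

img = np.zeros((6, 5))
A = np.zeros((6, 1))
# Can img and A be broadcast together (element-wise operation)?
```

Yes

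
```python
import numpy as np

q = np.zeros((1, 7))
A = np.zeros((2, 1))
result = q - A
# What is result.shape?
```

(2, 7)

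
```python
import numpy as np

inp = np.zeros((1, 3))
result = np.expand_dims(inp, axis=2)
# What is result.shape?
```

(1, 3, 1)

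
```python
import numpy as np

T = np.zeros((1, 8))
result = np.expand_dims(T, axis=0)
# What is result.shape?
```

(1, 1, 8)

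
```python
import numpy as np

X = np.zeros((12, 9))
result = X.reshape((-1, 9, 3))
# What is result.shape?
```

(4, 9, 3)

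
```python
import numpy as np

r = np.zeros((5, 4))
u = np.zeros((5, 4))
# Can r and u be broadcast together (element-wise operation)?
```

Yes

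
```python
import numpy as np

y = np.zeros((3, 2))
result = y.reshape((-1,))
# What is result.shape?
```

(6,)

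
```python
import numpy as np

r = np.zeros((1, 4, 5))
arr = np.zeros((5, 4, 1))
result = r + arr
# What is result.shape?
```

(5, 4, 5)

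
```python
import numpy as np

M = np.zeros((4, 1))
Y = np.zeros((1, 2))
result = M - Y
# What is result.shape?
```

(4, 2)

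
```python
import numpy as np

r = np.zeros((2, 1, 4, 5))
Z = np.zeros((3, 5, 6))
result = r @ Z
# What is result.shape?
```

(2, 3, 4, 6)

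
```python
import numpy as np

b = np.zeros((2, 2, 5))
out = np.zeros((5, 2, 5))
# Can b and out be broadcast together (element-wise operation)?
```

No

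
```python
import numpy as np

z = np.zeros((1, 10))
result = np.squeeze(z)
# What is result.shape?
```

(10,)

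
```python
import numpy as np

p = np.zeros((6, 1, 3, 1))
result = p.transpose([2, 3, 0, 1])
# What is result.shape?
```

(3, 1, 6, 1)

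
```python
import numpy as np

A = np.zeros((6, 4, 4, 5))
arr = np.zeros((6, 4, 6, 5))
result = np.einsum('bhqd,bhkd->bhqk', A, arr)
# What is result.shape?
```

(6, 4, 4, 6)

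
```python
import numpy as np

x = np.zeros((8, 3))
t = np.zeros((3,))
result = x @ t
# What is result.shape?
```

(8,)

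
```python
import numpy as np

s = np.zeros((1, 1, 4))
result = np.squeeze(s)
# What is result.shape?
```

(4,)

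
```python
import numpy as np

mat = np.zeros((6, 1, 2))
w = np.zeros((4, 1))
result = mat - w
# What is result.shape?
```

(6, 4, 2)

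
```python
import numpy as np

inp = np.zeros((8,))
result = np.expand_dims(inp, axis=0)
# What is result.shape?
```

(1, 8)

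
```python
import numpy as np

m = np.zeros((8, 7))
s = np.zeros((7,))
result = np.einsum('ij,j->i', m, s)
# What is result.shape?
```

(8,)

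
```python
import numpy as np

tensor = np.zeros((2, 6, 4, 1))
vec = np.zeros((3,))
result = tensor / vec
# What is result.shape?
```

(2, 6, 4, 3)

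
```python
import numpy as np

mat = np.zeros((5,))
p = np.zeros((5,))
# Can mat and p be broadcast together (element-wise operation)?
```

Yes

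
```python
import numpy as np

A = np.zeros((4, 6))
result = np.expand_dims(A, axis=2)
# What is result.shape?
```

(4, 6, 1)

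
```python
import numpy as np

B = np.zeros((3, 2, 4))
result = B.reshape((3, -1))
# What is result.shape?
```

(3, 8)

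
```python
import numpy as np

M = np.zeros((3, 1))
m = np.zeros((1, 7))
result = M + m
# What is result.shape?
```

(3, 7)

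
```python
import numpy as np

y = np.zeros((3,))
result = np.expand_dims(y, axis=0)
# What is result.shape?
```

(1, 3)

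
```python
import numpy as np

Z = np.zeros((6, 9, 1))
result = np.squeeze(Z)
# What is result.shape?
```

(6, 9)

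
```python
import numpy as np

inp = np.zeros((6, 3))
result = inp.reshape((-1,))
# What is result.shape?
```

(18,)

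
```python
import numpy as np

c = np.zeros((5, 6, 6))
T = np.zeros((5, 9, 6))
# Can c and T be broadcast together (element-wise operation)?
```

No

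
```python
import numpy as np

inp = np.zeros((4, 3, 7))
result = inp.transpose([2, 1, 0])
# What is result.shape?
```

(7, 3, 4)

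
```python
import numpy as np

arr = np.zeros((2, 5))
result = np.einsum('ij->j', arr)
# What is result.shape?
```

(5,)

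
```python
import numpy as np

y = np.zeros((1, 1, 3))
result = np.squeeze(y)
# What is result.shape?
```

(3,)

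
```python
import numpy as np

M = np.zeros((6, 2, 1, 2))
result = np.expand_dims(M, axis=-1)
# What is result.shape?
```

(6, 2, 1, 2, 1)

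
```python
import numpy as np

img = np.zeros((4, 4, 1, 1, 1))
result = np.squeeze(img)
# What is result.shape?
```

(4, 4)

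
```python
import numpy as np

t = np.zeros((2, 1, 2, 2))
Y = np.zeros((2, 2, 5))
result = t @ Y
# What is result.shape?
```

(2, 2, 2, 5)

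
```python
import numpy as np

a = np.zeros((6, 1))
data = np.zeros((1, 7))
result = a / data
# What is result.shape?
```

(6, 7)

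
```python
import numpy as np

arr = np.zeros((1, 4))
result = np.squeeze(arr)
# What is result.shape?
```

(4,)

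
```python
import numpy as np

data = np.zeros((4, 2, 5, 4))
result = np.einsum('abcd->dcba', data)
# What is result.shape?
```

(4, 5, 2, 4)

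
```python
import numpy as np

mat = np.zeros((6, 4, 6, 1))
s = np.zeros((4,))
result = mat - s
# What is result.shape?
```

(6, 4, 6, 4)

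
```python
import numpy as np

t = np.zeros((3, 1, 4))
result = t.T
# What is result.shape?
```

(4, 1, 3)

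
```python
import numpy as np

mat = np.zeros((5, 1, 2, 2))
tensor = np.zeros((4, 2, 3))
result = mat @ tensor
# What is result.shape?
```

(5, 4, 2, 3)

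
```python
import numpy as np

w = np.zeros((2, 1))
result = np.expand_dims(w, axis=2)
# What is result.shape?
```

(2, 1, 1)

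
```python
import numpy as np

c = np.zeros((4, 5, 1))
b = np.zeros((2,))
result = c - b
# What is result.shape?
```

(4, 5, 2)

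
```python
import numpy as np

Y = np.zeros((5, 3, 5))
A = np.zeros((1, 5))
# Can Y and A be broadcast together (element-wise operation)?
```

Yes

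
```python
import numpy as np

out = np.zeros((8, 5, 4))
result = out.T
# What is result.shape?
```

(4, 5, 8)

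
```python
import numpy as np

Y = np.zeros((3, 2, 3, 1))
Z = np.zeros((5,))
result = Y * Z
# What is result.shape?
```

(3, 2, 3, 5)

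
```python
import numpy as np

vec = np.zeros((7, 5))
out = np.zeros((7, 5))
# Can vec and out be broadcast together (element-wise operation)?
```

Yes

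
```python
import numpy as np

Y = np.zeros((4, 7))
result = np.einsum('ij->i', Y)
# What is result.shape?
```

(4,)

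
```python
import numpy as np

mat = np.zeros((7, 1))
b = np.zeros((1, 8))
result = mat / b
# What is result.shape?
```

(7, 8)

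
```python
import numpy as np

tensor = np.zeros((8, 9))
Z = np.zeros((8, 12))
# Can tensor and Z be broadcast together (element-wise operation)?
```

No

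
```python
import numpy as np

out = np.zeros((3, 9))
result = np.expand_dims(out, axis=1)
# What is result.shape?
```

(3, 1, 9)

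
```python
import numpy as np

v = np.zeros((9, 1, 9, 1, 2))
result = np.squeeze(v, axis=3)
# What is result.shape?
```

(9, 1, 9, 2)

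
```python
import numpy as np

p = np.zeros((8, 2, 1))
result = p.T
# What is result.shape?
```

(1, 2, 8)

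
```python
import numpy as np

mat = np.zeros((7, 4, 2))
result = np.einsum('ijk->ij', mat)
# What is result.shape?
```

(7, 4)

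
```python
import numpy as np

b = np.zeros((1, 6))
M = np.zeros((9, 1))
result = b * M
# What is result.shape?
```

(9, 6)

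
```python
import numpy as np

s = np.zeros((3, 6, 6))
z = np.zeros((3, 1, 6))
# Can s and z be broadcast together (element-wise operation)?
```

Yes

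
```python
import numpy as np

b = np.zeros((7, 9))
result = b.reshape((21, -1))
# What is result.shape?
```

(21, 3)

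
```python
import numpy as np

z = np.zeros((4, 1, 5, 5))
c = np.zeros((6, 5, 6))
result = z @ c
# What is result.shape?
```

(4, 6, 5, 6)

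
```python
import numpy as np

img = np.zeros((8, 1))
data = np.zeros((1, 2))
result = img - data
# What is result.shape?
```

(8, 2)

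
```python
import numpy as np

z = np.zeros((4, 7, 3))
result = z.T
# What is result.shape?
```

(3, 7, 4)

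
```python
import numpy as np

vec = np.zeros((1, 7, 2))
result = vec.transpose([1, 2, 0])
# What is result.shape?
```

(7, 2, 1)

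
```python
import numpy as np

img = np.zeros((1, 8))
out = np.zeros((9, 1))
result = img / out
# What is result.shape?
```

(9, 8)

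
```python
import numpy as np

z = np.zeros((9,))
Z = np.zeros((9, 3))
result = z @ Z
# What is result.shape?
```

(3,)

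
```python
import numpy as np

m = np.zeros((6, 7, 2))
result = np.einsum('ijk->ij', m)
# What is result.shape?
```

(6, 7)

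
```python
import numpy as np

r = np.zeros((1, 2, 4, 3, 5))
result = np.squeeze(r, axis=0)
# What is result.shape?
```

(2, 4, 3, 5)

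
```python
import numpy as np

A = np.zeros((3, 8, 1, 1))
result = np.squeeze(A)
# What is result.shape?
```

(3, 8)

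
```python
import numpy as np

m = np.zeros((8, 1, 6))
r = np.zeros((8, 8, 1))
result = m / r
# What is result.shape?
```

(8, 8, 6)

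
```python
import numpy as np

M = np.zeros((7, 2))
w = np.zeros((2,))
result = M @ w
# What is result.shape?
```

(7,)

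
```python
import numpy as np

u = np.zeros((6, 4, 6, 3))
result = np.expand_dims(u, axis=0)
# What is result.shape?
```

(1, 6, 4, 6, 3)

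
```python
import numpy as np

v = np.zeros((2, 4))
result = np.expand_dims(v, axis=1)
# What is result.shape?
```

(2, 1, 4)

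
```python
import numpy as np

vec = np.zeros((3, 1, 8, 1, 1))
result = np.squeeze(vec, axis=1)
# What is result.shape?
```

(3, 8, 1, 1)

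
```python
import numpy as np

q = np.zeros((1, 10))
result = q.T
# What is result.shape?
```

(10, 1)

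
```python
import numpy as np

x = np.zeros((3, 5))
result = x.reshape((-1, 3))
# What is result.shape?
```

(5, 3)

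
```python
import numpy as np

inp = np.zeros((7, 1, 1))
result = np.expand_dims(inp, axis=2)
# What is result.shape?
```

(7, 1, 1, 1)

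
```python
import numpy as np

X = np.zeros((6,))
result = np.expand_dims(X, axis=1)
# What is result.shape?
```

(6, 1)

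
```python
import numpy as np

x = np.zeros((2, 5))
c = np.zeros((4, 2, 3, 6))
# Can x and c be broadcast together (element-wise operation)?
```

No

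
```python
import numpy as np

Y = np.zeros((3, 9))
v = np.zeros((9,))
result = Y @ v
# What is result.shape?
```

(3,)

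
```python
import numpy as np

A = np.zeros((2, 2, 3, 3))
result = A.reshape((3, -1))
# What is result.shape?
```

(3, 12)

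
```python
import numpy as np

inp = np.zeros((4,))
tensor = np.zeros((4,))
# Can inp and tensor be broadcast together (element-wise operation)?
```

Yes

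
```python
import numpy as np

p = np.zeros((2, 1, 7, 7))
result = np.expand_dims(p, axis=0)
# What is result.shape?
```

(1, 2, 1, 7, 7)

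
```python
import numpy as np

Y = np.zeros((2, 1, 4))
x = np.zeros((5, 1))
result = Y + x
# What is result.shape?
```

(2, 5, 4)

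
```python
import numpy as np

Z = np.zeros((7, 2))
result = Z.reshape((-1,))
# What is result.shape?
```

(14,)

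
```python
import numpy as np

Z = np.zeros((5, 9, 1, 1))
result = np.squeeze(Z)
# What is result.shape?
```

(5, 9)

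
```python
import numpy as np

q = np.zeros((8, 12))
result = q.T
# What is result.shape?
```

(12, 8)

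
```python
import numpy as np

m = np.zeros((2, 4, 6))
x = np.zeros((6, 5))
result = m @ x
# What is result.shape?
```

(2, 4, 5)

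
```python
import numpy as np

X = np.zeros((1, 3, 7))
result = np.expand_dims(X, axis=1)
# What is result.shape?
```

(1, 1, 3, 7)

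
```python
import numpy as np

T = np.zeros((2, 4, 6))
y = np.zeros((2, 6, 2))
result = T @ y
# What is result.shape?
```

(2, 4, 2)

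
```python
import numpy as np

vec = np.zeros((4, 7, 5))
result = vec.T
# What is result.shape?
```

(5, 7, 4)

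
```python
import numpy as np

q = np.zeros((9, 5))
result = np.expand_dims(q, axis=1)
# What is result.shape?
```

(9, 1, 5)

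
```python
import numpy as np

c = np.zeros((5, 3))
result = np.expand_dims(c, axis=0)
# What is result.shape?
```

(1, 5, 3)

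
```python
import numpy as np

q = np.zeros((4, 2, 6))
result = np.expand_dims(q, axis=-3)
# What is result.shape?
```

(4, 1, 2, 6)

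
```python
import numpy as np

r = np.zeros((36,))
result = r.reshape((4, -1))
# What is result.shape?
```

(4, 9)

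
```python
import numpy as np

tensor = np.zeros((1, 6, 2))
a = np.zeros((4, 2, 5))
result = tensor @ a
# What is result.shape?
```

(4, 6, 5)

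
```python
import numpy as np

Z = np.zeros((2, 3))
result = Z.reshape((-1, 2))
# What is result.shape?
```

(3, 2)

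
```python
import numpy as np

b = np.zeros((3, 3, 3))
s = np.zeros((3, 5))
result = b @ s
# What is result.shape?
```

(3, 3, 5)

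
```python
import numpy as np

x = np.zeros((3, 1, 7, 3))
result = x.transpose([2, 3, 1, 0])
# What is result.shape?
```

(7, 3, 1, 3)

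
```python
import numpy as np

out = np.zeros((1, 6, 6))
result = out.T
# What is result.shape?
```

(6, 6, 1)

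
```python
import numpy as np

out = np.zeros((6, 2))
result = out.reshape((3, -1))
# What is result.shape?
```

(3, 4)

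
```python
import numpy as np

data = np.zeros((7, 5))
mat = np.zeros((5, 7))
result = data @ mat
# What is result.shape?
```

(7, 7)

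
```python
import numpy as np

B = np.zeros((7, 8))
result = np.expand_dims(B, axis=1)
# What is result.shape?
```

(7, 1, 8)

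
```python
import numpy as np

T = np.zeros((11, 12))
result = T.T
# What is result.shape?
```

(12, 11)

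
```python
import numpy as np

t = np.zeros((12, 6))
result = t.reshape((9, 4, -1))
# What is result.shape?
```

(9, 4, 2)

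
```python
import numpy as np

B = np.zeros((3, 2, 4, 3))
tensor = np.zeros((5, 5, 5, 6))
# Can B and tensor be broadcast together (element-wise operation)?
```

No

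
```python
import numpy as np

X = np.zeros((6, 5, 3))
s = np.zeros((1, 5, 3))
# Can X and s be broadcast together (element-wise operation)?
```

Yes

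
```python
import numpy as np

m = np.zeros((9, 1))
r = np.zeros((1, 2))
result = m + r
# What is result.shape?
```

(9, 2)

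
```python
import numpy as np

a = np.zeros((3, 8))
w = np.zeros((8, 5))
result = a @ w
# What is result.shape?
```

(3, 5)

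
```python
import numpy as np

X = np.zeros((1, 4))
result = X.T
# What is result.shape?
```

(4, 1)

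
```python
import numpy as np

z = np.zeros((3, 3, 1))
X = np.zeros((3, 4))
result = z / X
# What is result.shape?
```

(3, 3, 4)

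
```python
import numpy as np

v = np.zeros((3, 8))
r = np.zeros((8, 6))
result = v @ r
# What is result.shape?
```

(3, 6)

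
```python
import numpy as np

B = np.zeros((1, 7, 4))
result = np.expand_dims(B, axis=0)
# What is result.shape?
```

(1, 1, 7, 4)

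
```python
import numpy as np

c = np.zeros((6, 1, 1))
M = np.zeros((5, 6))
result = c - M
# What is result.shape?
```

(6, 5, 6)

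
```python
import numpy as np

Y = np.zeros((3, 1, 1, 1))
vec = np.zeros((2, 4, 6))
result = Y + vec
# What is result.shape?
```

(3, 2, 4, 6)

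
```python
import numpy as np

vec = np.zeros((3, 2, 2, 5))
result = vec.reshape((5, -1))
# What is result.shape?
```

(5, 12)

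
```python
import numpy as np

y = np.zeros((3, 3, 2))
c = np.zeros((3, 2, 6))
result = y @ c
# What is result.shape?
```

(3, 3, 6)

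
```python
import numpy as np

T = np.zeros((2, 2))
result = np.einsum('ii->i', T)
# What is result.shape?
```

(2,)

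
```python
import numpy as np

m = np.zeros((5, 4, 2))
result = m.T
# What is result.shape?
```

(2, 4, 5)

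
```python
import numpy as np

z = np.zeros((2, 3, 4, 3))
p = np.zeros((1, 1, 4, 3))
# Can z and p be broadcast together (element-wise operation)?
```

Yes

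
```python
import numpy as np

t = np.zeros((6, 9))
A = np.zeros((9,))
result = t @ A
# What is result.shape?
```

(6,)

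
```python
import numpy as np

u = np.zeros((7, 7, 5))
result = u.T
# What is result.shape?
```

(5, 7, 7)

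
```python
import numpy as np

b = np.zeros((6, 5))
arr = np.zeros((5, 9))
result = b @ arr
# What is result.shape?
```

(6, 9)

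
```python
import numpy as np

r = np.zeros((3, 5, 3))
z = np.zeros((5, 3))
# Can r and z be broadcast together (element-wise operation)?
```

Yes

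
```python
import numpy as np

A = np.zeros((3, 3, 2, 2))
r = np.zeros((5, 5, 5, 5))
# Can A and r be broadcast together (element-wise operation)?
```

No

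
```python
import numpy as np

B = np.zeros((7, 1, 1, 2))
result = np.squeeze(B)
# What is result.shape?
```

(7, 2)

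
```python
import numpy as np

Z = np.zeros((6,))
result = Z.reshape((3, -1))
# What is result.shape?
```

(3, 2)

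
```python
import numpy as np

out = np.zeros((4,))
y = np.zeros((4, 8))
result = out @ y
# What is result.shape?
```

(8,)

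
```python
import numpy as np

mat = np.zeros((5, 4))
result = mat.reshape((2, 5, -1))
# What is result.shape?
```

(2, 5, 2)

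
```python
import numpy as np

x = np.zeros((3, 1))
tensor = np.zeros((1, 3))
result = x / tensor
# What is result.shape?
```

(3, 3)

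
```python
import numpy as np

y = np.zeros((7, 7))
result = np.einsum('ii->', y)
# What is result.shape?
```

()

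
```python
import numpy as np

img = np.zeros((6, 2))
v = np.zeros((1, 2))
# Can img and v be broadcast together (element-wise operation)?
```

Yes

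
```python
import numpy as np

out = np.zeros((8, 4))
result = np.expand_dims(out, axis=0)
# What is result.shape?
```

(1, 8, 4)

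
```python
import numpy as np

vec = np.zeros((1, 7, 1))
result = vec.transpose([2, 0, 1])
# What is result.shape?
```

(1, 1, 7)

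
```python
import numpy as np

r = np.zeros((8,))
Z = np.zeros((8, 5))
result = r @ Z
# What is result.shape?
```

(5,)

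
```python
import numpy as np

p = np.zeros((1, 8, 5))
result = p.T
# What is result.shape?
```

(5, 8, 1)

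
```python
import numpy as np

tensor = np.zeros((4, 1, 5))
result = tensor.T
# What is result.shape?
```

(5, 1, 4)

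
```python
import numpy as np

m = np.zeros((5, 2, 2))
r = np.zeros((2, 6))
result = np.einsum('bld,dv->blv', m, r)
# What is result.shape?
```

(5, 2, 6)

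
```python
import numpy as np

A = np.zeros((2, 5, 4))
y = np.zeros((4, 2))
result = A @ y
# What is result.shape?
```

(2, 5, 2)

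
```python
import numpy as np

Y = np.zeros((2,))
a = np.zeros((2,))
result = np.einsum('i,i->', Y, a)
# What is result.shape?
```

()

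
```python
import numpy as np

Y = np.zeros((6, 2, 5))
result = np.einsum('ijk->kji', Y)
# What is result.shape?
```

(5, 2, 6)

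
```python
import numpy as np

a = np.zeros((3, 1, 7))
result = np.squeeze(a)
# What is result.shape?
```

(3, 7)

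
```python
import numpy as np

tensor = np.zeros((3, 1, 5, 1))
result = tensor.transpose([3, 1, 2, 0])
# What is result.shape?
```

(1, 1, 5, 3)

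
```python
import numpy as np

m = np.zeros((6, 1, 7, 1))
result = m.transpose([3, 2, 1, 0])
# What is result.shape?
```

(1, 7, 1, 6)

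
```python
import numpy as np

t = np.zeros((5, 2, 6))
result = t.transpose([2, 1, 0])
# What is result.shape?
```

(6, 2, 5)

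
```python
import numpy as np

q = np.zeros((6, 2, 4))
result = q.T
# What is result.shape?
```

(4, 2, 6)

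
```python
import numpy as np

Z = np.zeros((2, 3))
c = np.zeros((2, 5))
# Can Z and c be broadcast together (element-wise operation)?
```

No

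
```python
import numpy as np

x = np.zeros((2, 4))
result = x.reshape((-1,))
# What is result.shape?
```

(8,)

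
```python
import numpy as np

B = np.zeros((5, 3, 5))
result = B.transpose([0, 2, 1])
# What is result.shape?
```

(5, 5, 3)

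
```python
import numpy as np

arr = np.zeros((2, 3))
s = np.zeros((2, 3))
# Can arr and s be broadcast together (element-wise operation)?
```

Yes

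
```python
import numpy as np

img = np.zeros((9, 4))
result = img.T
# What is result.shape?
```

(4, 9)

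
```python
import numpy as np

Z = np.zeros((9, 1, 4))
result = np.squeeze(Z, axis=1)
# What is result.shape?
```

(9, 4)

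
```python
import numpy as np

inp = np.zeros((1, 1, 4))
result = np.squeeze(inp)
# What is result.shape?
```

(4,)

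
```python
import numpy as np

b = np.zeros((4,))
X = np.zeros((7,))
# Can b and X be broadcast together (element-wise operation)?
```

No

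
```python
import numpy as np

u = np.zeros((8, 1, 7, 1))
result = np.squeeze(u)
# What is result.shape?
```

(8, 7)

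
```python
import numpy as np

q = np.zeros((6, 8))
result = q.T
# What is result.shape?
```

(8, 6)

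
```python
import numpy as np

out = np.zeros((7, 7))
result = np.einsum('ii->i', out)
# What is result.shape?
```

(7,)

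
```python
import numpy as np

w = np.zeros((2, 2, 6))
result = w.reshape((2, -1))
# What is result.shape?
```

(2, 12)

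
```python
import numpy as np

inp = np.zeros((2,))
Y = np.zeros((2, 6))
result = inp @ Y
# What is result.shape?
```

(6,)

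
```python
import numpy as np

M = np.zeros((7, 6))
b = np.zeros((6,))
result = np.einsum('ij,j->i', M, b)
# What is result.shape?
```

(7,)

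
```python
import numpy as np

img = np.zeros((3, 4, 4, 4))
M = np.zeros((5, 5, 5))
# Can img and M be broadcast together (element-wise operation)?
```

No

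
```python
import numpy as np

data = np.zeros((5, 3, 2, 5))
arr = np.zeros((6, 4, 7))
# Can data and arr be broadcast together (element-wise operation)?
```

No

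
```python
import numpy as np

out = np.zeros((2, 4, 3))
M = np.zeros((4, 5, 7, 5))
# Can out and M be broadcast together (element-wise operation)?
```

No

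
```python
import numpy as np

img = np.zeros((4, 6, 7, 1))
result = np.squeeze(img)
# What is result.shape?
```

(4, 6, 7)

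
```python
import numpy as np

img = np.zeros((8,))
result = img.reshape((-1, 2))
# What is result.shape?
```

(4, 2)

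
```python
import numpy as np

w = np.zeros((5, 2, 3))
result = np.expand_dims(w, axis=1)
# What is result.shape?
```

(5, 1, 2, 3)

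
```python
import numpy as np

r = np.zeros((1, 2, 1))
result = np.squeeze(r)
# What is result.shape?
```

(2,)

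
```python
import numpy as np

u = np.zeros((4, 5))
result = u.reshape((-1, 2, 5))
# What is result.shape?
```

(2, 2, 5)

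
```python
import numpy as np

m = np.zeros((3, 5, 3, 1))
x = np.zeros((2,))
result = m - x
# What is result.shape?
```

(3, 5, 3, 2)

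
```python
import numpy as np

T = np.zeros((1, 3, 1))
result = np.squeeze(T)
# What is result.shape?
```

(3,)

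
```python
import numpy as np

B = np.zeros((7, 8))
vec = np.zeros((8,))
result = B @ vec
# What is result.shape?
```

(7,)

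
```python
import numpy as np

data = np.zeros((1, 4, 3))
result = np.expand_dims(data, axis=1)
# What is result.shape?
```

(1, 1, 4, 3)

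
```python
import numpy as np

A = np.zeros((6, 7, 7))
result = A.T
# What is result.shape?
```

(7, 7, 6)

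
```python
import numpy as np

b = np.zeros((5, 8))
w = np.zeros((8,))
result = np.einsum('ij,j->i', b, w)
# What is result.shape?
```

(5,)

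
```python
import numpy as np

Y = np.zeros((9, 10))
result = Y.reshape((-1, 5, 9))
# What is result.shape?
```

(2, 5, 9)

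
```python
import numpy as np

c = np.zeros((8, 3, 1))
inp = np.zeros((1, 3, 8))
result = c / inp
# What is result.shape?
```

(8, 3, 8)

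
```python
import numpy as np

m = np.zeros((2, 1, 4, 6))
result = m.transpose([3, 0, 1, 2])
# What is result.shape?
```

(6, 2, 1, 4)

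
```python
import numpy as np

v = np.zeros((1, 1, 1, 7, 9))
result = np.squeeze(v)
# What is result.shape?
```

(7, 9)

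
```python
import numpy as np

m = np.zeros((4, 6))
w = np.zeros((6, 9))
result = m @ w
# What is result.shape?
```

(4, 9)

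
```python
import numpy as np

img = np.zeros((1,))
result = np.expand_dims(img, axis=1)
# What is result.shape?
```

(1, 1)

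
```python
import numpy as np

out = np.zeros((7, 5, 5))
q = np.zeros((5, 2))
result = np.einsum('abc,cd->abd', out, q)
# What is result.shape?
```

(7, 5, 2)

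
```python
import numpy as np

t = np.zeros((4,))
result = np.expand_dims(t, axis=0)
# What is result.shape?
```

(1, 4)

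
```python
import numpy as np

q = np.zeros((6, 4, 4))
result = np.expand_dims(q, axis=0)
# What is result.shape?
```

(1, 6, 4, 4)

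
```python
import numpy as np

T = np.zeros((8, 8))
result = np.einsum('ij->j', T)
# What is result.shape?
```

(8,)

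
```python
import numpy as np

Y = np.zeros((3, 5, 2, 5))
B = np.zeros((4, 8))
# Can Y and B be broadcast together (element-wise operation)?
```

No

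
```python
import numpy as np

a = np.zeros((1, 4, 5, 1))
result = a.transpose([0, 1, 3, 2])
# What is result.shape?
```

(1, 4, 1, 5)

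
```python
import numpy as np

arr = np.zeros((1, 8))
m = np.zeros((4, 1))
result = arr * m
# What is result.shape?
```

(4, 8)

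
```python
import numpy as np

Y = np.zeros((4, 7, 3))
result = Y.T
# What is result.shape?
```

(3, 7, 4)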